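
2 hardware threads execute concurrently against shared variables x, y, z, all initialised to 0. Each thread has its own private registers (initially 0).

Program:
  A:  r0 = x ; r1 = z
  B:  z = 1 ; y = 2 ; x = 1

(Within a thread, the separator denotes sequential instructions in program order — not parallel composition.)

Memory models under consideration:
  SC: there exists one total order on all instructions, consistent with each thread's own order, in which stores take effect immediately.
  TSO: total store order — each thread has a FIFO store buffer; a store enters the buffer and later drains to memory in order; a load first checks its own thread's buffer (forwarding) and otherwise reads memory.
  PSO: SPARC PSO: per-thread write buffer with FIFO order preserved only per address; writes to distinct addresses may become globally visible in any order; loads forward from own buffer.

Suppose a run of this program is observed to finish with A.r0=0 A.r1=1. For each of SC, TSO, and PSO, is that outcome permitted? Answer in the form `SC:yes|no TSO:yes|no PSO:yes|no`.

SC:yes TSO:yes PSO:yes

outcome vector order: (A.r0,A.r1)
SC (3): 00, 01, 11
TSO (3): 00, 01, 11
PSO (4): 00, 01, 10, 11
target 01 ∈ {SC,TSO,PSO}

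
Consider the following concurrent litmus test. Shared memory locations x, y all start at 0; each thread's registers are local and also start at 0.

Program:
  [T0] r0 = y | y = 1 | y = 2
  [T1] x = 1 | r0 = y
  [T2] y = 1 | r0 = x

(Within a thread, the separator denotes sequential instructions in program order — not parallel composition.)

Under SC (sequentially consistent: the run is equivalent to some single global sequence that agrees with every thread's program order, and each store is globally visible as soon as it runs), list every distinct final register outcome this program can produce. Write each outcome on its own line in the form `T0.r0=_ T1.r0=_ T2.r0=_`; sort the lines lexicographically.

T0.r0=0 T1.r0=0 T2.r0=1
T0.r0=0 T1.r0=1 T2.r0=0
T0.r0=0 T1.r0=1 T2.r0=1
T0.r0=0 T1.r0=2 T2.r0=0
T0.r0=0 T1.r0=2 T2.r0=1
T0.r0=1 T1.r0=0 T2.r0=1
T0.r0=1 T1.r0=1 T2.r0=0
T0.r0=1 T1.r0=1 T2.r0=1
T0.r0=1 T1.r0=2 T2.r0=0
T0.r0=1 T1.r0=2 T2.r0=1

outcome vector order: (T0.r0,T1.r0,T2.r0)
|SC outcomes| = 10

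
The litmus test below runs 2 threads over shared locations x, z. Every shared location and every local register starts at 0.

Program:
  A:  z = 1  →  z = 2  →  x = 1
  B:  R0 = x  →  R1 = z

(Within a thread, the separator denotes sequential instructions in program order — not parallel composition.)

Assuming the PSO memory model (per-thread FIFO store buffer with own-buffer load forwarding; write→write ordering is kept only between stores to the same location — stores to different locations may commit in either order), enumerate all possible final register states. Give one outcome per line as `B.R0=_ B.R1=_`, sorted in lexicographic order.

outcome vector order: (B.R0,B.R1)
|PSO outcomes| = 6

B.R0=0 B.R1=0
B.R0=0 B.R1=1
B.R0=0 B.R1=2
B.R0=1 B.R1=0
B.R0=1 B.R1=1
B.R0=1 B.R1=2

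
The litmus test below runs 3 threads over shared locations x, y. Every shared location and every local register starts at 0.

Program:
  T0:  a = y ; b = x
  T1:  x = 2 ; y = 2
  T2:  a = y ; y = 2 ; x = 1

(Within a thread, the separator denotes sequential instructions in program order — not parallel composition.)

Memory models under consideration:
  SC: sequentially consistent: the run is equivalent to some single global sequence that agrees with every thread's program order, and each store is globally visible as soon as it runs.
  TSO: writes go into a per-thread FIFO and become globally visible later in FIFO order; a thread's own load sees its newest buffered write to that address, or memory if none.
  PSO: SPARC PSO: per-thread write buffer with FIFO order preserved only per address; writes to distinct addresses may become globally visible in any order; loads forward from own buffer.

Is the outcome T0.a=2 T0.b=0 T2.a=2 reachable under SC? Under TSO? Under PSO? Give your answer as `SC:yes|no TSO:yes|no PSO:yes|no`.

outcome vector order: (T0.a,T0.b,T2.a)
[SC] allowed = {0/0/0 0/0/2 0/1/0 0/1/2 0/2/0 0/2/2 2/0/0 2/1/0 2/1/2 2/2/0 2/2/2}
[TSO] allowed = {0/0/0 0/0/2 0/1/0 0/1/2 0/2/0 0/2/2 2/0/0 2/1/0 2/1/2 2/2/0 2/2/2}
[PSO] allowed = {0/0/0 0/0/2 0/1/0 0/1/2 0/2/0 0/2/2 2/0/0 2/0/2 2/1/0 2/1/2 2/2/0 2/2/2}
target 2/0/2 ∈ {PSO}

SC:no TSO:no PSO:yes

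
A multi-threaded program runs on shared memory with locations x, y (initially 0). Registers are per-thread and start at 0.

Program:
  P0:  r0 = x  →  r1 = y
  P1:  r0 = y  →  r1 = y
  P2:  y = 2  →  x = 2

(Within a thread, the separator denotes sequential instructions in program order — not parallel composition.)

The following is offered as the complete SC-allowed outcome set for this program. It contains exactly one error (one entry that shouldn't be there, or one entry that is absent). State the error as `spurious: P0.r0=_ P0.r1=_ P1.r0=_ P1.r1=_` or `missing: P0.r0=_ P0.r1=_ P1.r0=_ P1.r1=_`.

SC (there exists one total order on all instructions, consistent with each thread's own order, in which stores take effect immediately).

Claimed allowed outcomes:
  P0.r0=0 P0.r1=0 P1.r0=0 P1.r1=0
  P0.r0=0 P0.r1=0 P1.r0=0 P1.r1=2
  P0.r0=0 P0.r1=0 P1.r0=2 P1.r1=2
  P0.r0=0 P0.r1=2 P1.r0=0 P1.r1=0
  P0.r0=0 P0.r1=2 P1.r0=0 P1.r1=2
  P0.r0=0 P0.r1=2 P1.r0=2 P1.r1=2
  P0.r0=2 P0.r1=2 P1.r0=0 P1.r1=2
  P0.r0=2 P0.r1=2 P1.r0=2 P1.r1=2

outcome vector order: (P0.r0,P0.r1,P1.r0,P1.r1)
SC (9): 0000; 0002; 0022; 0200; 0202; 0222; 2200; 2202; 2222
SC∖claimed = {2200}

missing: P0.r0=2 P0.r1=2 P1.r0=0 P1.r1=0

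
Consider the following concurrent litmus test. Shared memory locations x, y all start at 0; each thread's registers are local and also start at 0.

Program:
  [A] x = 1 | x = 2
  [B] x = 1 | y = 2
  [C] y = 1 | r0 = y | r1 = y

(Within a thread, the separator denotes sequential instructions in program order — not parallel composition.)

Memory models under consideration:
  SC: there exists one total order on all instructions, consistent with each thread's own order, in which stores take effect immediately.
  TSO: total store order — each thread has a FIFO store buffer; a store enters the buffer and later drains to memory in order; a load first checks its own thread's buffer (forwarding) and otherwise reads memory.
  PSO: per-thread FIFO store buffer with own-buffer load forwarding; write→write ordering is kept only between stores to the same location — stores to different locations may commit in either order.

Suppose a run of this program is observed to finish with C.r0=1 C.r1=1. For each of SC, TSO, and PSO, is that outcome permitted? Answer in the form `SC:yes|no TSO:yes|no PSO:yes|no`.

outcome vector order: (C.r0,C.r1)
SC (3): (1,1); (1,2); (2,2)
TSO (3): (1,1); (1,2); (2,2)
PSO (3): (1,1); (1,2); (2,2)
target (1,1) ∈ {SC,TSO,PSO}

SC:yes TSO:yes PSO:yes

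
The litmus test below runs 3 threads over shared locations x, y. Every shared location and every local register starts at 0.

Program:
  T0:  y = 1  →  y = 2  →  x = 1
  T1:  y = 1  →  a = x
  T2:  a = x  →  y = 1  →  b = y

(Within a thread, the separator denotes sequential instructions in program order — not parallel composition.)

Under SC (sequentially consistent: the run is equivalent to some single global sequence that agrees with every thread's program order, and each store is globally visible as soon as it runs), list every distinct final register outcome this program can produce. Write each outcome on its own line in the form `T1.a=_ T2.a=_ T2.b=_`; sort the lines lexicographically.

outcome vector order: (T1.a,T2.a,T2.b)
|SC outcomes| = 6

T1.a=0 T2.a=0 T2.b=1
T1.a=0 T2.a=0 T2.b=2
T1.a=0 T2.a=1 T2.b=1
T1.a=1 T2.a=0 T2.b=1
T1.a=1 T2.a=0 T2.b=2
T1.a=1 T2.a=1 T2.b=1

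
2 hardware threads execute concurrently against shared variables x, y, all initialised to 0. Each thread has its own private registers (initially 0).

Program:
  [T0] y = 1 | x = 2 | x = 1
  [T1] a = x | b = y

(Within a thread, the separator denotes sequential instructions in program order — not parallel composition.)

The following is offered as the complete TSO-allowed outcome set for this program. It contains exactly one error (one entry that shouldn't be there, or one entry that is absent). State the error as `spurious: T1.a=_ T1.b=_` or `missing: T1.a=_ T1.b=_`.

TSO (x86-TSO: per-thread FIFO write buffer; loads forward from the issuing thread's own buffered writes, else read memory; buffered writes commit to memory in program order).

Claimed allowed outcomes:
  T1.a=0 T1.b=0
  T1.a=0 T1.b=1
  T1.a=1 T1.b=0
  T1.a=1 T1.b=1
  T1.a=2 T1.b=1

spurious: T1.a=1 T1.b=0

outcome vector order: (T1.a,T1.b)
under TSO → <0 0> <0 1> <1 1> <2 1>
claimed∖TSO = {<1 0>}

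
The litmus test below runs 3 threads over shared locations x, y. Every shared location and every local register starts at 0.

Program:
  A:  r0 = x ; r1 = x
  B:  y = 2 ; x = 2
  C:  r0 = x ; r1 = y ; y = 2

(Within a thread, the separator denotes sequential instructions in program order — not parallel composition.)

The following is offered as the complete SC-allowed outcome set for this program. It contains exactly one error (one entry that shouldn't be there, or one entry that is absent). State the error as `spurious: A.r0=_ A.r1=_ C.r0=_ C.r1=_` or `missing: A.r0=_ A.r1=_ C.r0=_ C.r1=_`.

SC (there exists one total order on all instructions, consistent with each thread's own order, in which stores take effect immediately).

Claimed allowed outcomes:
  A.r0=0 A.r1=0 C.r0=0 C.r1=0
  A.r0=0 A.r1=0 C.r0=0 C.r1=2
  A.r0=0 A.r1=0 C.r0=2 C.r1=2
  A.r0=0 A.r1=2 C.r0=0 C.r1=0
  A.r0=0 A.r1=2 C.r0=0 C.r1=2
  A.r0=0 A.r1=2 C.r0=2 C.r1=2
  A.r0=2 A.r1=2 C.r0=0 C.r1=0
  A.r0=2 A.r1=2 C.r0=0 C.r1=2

outcome vector order: (A.r0,A.r1,C.r0,C.r1)
under SC → 0000; 0002; 0022; 0200; 0202; 0222; 2200; 2202; 2222
SC∖claimed = {2222}

missing: A.r0=2 A.r1=2 C.r0=2 C.r1=2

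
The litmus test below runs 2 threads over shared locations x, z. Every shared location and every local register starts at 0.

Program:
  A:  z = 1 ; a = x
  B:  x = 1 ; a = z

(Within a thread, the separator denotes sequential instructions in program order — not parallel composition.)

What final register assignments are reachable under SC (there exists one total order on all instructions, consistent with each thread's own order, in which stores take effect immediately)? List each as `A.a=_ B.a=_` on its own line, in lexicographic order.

outcome vector order: (A.a,B.a)
|SC outcomes| = 3

A.a=0 B.a=1
A.a=1 B.a=0
A.a=1 B.a=1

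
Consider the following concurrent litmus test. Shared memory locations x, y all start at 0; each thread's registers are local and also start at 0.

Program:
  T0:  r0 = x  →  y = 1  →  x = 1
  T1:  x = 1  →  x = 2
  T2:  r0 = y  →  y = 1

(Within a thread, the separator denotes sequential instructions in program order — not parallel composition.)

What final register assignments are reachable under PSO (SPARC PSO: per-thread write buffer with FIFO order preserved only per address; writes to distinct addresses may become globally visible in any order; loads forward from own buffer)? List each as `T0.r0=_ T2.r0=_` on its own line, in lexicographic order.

T0.r0=0 T2.r0=0
T0.r0=0 T2.r0=1
T0.r0=1 T2.r0=0
T0.r0=1 T2.r0=1
T0.r0=2 T2.r0=0
T0.r0=2 T2.r0=1

outcome vector order: (T0.r0,T2.r0)
|PSO outcomes| = 6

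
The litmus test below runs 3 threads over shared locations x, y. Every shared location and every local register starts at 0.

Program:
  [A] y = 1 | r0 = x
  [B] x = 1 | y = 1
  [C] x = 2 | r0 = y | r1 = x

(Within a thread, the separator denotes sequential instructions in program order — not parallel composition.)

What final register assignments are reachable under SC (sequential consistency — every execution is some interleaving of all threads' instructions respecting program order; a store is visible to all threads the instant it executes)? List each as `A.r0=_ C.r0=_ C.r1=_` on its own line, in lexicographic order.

outcome vector order: (A.r0,C.r0,C.r1)
|SC outcomes| = 10

A.r0=0 C.r0=1 C.r1=1
A.r0=0 C.r0=1 C.r1=2
A.r0=1 C.r0=0 C.r1=1
A.r0=1 C.r0=0 C.r1=2
A.r0=1 C.r0=1 C.r1=1
A.r0=1 C.r0=1 C.r1=2
A.r0=2 C.r0=0 C.r1=1
A.r0=2 C.r0=0 C.r1=2
A.r0=2 C.r0=1 C.r1=1
A.r0=2 C.r0=1 C.r1=2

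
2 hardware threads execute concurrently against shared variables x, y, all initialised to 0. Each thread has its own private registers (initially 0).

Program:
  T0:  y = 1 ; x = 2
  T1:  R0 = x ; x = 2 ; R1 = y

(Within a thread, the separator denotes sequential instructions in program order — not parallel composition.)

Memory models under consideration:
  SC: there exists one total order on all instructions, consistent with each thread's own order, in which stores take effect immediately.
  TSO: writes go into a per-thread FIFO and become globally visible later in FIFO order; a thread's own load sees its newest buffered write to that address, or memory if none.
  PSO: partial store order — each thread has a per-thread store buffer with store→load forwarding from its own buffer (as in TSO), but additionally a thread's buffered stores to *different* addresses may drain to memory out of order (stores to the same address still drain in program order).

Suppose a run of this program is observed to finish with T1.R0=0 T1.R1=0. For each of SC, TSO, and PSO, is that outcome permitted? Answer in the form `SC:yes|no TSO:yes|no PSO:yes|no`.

SC:yes TSO:yes PSO:yes

outcome vector order: (T1.R0,T1.R1)
[SC] allowed = {<0 0>, <0 1>, <2 1>}
[TSO] allowed = {<0 0>, <0 1>, <2 1>}
[PSO] allowed = {<0 0>, <0 1>, <2 0>, <2 1>}
target <0 0> ∈ {SC,TSO,PSO}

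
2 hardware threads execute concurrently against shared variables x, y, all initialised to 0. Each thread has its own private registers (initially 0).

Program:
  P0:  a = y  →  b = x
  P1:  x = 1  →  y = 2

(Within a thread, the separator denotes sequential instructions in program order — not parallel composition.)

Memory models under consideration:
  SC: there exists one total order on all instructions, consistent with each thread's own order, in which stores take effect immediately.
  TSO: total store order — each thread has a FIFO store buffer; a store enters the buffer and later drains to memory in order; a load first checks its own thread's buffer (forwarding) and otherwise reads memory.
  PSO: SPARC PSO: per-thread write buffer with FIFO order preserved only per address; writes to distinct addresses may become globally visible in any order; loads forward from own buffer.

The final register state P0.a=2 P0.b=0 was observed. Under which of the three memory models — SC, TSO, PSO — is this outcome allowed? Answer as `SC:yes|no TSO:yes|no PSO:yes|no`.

SC:no TSO:no PSO:yes

outcome vector order: (P0.a,P0.b)
SC (3): 0/0 0/1 2/1
TSO (3): 0/0 0/1 2/1
PSO (4): 0/0 0/1 2/0 2/1
target 2/0 ∈ {PSO}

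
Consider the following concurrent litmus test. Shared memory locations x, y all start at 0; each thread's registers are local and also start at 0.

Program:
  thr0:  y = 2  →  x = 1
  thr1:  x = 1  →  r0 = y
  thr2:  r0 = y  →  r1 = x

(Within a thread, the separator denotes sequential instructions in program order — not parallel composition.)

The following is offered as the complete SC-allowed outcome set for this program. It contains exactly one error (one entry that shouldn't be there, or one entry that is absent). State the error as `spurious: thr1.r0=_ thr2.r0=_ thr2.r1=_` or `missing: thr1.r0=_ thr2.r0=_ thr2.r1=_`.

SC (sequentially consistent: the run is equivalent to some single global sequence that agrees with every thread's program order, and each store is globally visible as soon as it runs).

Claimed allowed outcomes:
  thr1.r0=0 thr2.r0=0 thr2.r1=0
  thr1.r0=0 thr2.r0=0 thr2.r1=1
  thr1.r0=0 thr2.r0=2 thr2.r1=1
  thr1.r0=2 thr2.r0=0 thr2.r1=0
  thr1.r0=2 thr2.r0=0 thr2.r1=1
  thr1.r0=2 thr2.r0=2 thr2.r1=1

outcome vector order: (thr1.r0,thr2.r0,thr2.r1)
[SC] allowed = {000; 001; 021; 200; 201; 220; 221}
SC∖claimed = {220}

missing: thr1.r0=2 thr2.r0=2 thr2.r1=0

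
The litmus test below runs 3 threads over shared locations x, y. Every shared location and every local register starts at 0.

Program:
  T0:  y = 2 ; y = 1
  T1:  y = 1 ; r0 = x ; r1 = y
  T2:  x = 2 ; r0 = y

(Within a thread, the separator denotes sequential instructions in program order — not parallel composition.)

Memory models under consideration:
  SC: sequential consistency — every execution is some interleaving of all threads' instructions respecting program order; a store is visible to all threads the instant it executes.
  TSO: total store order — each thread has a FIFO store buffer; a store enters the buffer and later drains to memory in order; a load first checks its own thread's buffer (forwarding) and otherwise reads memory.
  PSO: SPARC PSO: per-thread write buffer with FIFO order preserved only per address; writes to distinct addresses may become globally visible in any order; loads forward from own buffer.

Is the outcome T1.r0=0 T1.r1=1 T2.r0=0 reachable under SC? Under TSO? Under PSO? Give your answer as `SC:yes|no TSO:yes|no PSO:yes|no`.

SC:no TSO:yes PSO:yes

outcome vector order: (T1.r0,T1.r1,T2.r0)
[SC] allowed = {<0 1 1>; <0 1 2>; <0 2 1>; <0 2 2>; <2 1 0>; <2 1 1>; <2 1 2>; <2 2 0>; <2 2 1>; <2 2 2>}
[TSO] allowed = {<0 1 0>; <0 1 1>; <0 1 2>; <0 2 0>; <0 2 1>; <0 2 2>; <2 1 0>; <2 1 1>; <2 1 2>; <2 2 0>; <2 2 1>; <2 2 2>}
[PSO] allowed = {<0 1 0>; <0 1 1>; <0 1 2>; <0 2 0>; <0 2 1>; <0 2 2>; <2 1 0>; <2 1 1>; <2 1 2>; <2 2 0>; <2 2 1>; <2 2 2>}
target <0 1 0> ∈ {TSO,PSO}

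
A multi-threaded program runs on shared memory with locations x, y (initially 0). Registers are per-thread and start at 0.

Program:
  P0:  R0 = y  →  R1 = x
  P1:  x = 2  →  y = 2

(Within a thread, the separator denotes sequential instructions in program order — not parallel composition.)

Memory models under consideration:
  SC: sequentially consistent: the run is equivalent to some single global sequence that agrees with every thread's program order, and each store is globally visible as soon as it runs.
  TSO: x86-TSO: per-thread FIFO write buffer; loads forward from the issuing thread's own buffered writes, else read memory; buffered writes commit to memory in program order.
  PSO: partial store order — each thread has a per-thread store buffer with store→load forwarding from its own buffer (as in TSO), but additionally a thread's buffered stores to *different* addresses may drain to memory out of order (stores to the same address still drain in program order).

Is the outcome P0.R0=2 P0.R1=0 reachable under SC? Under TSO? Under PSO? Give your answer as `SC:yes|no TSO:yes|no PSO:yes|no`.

SC:no TSO:no PSO:yes

outcome vector order: (P0.R0,P0.R1)
SC: 3 outcomes — {<0 0> <0 2> <2 2>}
TSO: 3 outcomes — {<0 0> <0 2> <2 2>}
PSO: 4 outcomes — {<0 0> <0 2> <2 0> <2 2>}
target <2 0> ∈ {PSO}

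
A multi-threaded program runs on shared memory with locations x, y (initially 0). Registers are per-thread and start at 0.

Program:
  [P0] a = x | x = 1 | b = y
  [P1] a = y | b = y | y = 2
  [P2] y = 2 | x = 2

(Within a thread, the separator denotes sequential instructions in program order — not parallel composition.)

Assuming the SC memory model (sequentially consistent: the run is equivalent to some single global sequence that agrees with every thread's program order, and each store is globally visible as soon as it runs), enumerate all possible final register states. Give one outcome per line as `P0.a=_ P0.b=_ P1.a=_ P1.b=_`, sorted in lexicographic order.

outcome vector order: (P0.a,P0.b,P1.a,P1.b)
|SC outcomes| = 9

P0.a=0 P0.b=0 P1.a=0 P1.b=0
P0.a=0 P0.b=0 P1.a=0 P1.b=2
P0.a=0 P0.b=0 P1.a=2 P1.b=2
P0.a=0 P0.b=2 P1.a=0 P1.b=0
P0.a=0 P0.b=2 P1.a=0 P1.b=2
P0.a=0 P0.b=2 P1.a=2 P1.b=2
P0.a=2 P0.b=2 P1.a=0 P1.b=0
P0.a=2 P0.b=2 P1.a=0 P1.b=2
P0.a=2 P0.b=2 P1.a=2 P1.b=2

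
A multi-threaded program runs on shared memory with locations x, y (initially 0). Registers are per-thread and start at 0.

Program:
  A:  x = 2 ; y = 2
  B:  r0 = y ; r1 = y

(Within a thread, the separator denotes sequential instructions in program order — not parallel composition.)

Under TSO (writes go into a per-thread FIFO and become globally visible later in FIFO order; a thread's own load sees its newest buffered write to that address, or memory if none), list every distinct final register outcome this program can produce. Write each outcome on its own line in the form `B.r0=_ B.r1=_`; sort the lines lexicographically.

B.r0=0 B.r1=0
B.r0=0 B.r1=2
B.r0=2 B.r1=2

outcome vector order: (B.r0,B.r1)
|TSO outcomes| = 3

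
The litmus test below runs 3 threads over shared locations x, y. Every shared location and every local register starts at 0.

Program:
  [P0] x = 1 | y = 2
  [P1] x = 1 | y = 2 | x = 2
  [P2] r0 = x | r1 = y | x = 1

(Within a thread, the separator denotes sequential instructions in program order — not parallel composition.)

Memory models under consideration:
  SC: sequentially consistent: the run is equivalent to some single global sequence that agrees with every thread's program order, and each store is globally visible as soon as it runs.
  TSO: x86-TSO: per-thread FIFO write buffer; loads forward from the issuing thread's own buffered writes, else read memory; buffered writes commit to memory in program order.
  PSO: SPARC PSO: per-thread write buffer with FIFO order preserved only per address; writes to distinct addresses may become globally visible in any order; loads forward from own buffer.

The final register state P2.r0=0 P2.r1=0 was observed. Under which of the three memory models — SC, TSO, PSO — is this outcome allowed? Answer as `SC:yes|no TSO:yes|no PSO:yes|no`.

outcome vector order: (P2.r0,P2.r1)
under SC → 0/0, 0/2, 1/0, 1/2, 2/2
under TSO → 0/0, 0/2, 1/0, 1/2, 2/2
under PSO → 0/0, 0/2, 1/0, 1/2, 2/0, 2/2
target 0/0 ∈ {SC,TSO,PSO}

SC:yes TSO:yes PSO:yes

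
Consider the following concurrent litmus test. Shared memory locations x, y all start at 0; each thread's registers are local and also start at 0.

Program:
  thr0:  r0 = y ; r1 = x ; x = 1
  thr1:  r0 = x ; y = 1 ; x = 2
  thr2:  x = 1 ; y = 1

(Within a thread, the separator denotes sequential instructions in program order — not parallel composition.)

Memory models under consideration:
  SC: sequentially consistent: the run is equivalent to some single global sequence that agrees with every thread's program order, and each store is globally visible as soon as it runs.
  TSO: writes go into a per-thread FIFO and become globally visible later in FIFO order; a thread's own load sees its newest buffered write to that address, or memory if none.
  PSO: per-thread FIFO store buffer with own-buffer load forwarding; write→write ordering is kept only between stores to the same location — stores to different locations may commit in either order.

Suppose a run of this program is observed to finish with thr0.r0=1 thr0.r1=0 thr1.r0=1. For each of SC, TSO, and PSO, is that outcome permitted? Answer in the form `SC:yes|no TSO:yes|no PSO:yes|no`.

outcome vector order: (thr0.r0,thr0.r1,thr1.r0)
SC: 11 outcomes — {(0,0,0) (0,0,1) (0,1,0) (0,1,1) (0,2,0) (0,2,1) (1,0,0) (1,1,0) (1,1,1) (1,2,0) (1,2,1)}
TSO: 11 outcomes — {(0,0,0) (0,0,1) (0,1,0) (0,1,1) (0,2,0) (0,2,1) (1,0,0) (1,1,0) (1,1,1) (1,2,0) (1,2,1)}
PSO: 12 outcomes — {(0,0,0) (0,0,1) (0,1,0) (0,1,1) (0,2,0) (0,2,1) (1,0,0) (1,0,1) (1,1,0) (1,1,1) (1,2,0) (1,2,1)}
target (1,0,1) ∈ {PSO}

SC:no TSO:no PSO:yes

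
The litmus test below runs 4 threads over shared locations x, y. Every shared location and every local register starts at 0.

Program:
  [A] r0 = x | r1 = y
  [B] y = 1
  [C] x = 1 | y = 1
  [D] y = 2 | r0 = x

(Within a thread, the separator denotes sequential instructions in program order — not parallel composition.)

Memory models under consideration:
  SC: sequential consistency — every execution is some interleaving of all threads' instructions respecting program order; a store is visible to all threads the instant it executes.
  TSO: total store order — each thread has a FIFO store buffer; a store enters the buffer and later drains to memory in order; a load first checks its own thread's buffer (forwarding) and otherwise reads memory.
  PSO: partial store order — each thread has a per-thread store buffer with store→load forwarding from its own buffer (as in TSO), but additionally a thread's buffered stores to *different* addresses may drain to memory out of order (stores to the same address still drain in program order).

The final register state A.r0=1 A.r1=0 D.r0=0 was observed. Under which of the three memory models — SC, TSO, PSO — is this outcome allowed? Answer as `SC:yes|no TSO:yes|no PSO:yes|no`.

SC:no TSO:yes PSO:yes

outcome vector order: (A.r0,A.r1,D.r0)
under SC → <0 0 0> <0 0 1> <0 1 0> <0 1 1> <0 2 0> <0 2 1> <1 0 1> <1 1 0> <1 1 1> <1 2 0> <1 2 1>
under TSO → <0 0 0> <0 0 1> <0 1 0> <0 1 1> <0 2 0> <0 2 1> <1 0 0> <1 0 1> <1 1 0> <1 1 1> <1 2 0> <1 2 1>
under PSO → <0 0 0> <0 0 1> <0 1 0> <0 1 1> <0 2 0> <0 2 1> <1 0 0> <1 0 1> <1 1 0> <1 1 1> <1 2 0> <1 2 1>
target <1 0 0> ∈ {TSO,PSO}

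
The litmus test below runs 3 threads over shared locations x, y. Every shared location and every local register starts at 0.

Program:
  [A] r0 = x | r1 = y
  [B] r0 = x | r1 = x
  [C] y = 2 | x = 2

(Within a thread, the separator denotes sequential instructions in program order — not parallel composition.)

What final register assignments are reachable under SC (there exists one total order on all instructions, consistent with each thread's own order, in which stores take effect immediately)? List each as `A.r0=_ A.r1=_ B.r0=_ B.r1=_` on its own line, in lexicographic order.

A.r0=0 A.r1=0 B.r0=0 B.r1=0
A.r0=0 A.r1=0 B.r0=0 B.r1=2
A.r0=0 A.r1=0 B.r0=2 B.r1=2
A.r0=0 A.r1=2 B.r0=0 B.r1=0
A.r0=0 A.r1=2 B.r0=0 B.r1=2
A.r0=0 A.r1=2 B.r0=2 B.r1=2
A.r0=2 A.r1=2 B.r0=0 B.r1=0
A.r0=2 A.r1=2 B.r0=0 B.r1=2
A.r0=2 A.r1=2 B.r0=2 B.r1=2

outcome vector order: (A.r0,A.r1,B.r0,B.r1)
|SC outcomes| = 9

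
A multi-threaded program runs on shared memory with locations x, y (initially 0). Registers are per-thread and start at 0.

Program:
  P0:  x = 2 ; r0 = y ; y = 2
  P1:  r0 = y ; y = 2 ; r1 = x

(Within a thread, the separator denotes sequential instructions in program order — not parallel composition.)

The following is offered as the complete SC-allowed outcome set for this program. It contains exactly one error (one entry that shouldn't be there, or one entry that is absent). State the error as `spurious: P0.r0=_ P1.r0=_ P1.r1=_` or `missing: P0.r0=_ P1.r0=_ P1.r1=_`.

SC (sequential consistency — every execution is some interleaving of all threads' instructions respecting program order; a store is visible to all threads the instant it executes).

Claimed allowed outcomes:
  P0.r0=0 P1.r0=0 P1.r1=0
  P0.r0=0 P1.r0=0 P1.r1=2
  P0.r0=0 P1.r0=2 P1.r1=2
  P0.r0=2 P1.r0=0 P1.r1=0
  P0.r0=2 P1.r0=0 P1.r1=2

spurious: P0.r0=0 P1.r0=0 P1.r1=0

outcome vector order: (P0.r0,P1.r0,P1.r1)
SC (4): 002; 022; 200; 202
claimed∖SC = {000}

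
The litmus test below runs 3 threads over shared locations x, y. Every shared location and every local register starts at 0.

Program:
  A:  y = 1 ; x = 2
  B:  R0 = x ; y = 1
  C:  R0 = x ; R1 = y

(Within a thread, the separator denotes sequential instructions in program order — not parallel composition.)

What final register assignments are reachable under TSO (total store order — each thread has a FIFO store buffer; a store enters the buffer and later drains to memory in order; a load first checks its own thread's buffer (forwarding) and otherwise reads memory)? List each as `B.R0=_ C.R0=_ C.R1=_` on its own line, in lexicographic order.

outcome vector order: (B.R0,C.R0,C.R1)
|TSO outcomes| = 6

B.R0=0 C.R0=0 C.R1=0
B.R0=0 C.R0=0 C.R1=1
B.R0=0 C.R0=2 C.R1=1
B.R0=2 C.R0=0 C.R1=0
B.R0=2 C.R0=0 C.R1=1
B.R0=2 C.R0=2 C.R1=1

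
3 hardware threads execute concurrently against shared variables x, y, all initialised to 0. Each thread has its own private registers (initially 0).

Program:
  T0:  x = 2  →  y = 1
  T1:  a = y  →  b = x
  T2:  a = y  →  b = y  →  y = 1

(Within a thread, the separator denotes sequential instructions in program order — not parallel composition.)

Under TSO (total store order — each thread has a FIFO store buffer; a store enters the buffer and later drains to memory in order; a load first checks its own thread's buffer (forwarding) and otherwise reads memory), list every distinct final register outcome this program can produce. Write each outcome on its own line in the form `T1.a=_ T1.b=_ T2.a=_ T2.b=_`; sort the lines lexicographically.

outcome vector order: (T1.a,T1.b,T2.a,T2.b)
|TSO outcomes| = 10

T1.a=0 T1.b=0 T2.a=0 T2.b=0
T1.a=0 T1.b=0 T2.a=0 T2.b=1
T1.a=0 T1.b=0 T2.a=1 T2.b=1
T1.a=0 T1.b=2 T2.a=0 T2.b=0
T1.a=0 T1.b=2 T2.a=0 T2.b=1
T1.a=0 T1.b=2 T2.a=1 T2.b=1
T1.a=1 T1.b=0 T2.a=0 T2.b=0
T1.a=1 T1.b=2 T2.a=0 T2.b=0
T1.a=1 T1.b=2 T2.a=0 T2.b=1
T1.a=1 T1.b=2 T2.a=1 T2.b=1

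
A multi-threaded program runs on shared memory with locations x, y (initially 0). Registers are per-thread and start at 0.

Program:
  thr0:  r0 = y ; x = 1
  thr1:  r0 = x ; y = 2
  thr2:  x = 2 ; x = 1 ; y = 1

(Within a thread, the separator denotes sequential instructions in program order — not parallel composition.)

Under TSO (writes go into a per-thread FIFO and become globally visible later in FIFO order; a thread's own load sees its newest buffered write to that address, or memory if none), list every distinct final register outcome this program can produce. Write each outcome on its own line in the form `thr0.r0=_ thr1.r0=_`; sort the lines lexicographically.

outcome vector order: (thr0.r0,thr1.r0)
|TSO outcomes| = 9

thr0.r0=0 thr1.r0=0
thr0.r0=0 thr1.r0=1
thr0.r0=0 thr1.r0=2
thr0.r0=1 thr1.r0=0
thr0.r0=1 thr1.r0=1
thr0.r0=1 thr1.r0=2
thr0.r0=2 thr1.r0=0
thr0.r0=2 thr1.r0=1
thr0.r0=2 thr1.r0=2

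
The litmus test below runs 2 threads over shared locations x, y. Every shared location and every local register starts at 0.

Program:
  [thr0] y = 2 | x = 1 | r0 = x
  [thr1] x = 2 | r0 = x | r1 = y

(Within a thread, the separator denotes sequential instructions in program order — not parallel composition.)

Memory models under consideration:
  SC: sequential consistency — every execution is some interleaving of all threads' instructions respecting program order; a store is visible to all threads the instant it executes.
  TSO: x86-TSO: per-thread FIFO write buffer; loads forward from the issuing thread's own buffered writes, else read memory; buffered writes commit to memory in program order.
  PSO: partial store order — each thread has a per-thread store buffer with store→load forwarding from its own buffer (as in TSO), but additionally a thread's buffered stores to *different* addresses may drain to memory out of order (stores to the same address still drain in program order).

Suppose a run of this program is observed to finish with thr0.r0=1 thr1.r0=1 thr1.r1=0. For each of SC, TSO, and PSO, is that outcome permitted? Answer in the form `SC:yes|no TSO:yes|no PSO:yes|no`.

outcome vector order: (thr0.r0,thr1.r0,thr1.r1)
under SC → <1 1 2> <1 2 0> <1 2 2> <2 2 2>
under TSO → <1 1 2> <1 2 0> <1 2 2> <2 2 0> <2 2 2>
under PSO → <1 1 0> <1 1 2> <1 2 0> <1 2 2> <2 2 0> <2 2 2>
target <1 1 0> ∈ {PSO}

SC:no TSO:no PSO:yes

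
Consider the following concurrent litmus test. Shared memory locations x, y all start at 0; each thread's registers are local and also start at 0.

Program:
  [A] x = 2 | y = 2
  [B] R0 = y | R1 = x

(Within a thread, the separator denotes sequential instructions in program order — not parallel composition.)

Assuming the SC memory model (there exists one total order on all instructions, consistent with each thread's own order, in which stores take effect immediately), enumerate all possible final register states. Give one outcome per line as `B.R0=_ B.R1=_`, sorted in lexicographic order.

outcome vector order: (B.R0,B.R1)
|SC outcomes| = 3

B.R0=0 B.R1=0
B.R0=0 B.R1=2
B.R0=2 B.R1=2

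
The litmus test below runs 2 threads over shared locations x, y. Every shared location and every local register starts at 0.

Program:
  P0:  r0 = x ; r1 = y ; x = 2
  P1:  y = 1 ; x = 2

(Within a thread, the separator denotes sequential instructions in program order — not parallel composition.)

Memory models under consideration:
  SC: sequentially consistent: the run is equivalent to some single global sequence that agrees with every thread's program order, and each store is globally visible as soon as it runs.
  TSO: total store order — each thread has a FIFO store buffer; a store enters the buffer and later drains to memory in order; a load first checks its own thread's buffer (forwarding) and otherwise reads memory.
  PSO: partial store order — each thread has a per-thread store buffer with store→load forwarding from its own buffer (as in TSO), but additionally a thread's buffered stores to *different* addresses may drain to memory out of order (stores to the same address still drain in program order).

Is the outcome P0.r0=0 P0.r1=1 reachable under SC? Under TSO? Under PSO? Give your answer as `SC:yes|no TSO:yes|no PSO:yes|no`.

outcome vector order: (P0.r0,P0.r1)
SC (3): (0,0) (0,1) (2,1)
TSO (3): (0,0) (0,1) (2,1)
PSO (4): (0,0) (0,1) (2,0) (2,1)
target (0,1) ∈ {SC,TSO,PSO}

SC:yes TSO:yes PSO:yes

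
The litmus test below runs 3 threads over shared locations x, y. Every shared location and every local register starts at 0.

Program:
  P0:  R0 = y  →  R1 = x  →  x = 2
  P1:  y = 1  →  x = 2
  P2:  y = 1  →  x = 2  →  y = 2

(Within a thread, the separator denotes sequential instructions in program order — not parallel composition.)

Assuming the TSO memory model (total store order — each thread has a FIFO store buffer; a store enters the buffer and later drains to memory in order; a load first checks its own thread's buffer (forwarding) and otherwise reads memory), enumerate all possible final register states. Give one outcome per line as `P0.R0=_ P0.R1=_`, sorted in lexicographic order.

P0.R0=0 P0.R1=0
P0.R0=0 P0.R1=2
P0.R0=1 P0.R1=0
P0.R0=1 P0.R1=2
P0.R0=2 P0.R1=2

outcome vector order: (P0.R0,P0.R1)
|TSO outcomes| = 5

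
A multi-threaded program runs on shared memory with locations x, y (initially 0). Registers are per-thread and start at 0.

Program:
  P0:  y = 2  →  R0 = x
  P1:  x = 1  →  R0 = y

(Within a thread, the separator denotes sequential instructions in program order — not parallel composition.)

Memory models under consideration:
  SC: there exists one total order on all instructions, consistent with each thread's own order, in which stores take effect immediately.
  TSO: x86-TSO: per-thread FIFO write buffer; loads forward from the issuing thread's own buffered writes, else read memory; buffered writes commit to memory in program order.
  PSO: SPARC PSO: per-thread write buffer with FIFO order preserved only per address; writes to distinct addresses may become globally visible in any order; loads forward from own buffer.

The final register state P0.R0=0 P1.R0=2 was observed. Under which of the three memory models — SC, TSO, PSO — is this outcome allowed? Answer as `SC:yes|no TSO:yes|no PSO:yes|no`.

outcome vector order: (P0.R0,P1.R0)
[SC] allowed = {<0 2>, <1 0>, <1 2>}
[TSO] allowed = {<0 0>, <0 2>, <1 0>, <1 2>}
[PSO] allowed = {<0 0>, <0 2>, <1 0>, <1 2>}
target <0 2> ∈ {SC,TSO,PSO}

SC:yes TSO:yes PSO:yes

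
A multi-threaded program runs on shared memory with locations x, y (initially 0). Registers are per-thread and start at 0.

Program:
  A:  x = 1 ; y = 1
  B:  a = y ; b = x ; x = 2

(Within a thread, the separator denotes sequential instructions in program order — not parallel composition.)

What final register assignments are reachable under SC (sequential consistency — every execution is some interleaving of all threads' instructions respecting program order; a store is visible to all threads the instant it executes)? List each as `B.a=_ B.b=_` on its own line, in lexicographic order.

outcome vector order: (B.a,B.b)
|SC outcomes| = 3

B.a=0 B.b=0
B.a=0 B.b=1
B.a=1 B.b=1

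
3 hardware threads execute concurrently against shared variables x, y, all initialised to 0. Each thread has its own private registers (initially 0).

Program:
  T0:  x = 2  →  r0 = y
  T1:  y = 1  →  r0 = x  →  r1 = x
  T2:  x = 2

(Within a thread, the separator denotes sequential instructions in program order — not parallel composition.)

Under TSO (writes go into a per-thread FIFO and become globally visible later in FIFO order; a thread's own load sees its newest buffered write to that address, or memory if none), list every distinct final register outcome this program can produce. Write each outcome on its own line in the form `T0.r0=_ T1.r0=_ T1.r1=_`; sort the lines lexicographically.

T0.r0=0 T1.r0=0 T1.r1=0
T0.r0=0 T1.r0=0 T1.r1=2
T0.r0=0 T1.r0=2 T1.r1=2
T0.r0=1 T1.r0=0 T1.r1=0
T0.r0=1 T1.r0=0 T1.r1=2
T0.r0=1 T1.r0=2 T1.r1=2

outcome vector order: (T0.r0,T1.r0,T1.r1)
|TSO outcomes| = 6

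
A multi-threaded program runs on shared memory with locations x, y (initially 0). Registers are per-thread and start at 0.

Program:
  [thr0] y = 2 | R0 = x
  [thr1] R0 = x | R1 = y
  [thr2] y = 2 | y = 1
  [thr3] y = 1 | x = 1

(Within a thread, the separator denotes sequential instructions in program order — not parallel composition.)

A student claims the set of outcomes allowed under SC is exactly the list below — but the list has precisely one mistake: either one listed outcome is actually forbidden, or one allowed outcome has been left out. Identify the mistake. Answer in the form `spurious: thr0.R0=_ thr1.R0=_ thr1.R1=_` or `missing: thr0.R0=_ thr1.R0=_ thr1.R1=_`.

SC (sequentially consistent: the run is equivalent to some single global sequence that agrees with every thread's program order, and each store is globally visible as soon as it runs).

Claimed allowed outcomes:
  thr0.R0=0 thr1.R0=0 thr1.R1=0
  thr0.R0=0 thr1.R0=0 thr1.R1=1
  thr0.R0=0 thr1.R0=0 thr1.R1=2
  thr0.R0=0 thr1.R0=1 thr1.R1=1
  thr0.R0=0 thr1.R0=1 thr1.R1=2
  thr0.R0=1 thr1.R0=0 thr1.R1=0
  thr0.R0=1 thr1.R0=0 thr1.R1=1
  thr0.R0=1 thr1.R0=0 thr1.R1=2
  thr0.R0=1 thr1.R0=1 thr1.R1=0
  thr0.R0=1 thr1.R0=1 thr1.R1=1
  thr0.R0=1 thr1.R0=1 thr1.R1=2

outcome vector order: (thr0.R0,thr1.R0,thr1.R1)
[SC] allowed = {(0,0,0); (0,0,1); (0,0,2); (0,1,1); (0,1,2); (1,0,0); (1,0,1); (1,0,2); (1,1,1); (1,1,2)}
claimed∖SC = {(1,1,0)}

spurious: thr0.R0=1 thr1.R0=1 thr1.R1=0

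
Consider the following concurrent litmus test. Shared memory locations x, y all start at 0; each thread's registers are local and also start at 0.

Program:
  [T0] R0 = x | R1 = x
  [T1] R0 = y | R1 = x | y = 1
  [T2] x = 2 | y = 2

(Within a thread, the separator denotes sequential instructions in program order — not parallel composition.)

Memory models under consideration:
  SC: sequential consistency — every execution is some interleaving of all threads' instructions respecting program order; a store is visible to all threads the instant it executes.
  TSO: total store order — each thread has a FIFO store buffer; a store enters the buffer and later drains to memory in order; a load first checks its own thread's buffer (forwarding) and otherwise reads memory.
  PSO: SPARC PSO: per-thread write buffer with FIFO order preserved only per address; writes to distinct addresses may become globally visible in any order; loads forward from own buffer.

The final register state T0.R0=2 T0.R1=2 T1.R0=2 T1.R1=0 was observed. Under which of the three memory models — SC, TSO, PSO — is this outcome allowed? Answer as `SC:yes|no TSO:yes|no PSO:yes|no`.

outcome vector order: (T0.R0,T0.R1,T1.R0,T1.R1)
SC (9): (0,0,0,0); (0,0,0,2); (0,0,2,2); (0,2,0,0); (0,2,0,2); (0,2,2,2); (2,2,0,0); (2,2,0,2); (2,2,2,2)
TSO (9): (0,0,0,0); (0,0,0,2); (0,0,2,2); (0,2,0,0); (0,2,0,2); (0,2,2,2); (2,2,0,0); (2,2,0,2); (2,2,2,2)
PSO (12): (0,0,0,0); (0,0,0,2); (0,0,2,0); (0,0,2,2); (0,2,0,0); (0,2,0,2); (0,2,2,0); (0,2,2,2); (2,2,0,0); (2,2,0,2); (2,2,2,0); (2,2,2,2)
target (2,2,2,0) ∈ {PSO}

SC:no TSO:no PSO:yes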